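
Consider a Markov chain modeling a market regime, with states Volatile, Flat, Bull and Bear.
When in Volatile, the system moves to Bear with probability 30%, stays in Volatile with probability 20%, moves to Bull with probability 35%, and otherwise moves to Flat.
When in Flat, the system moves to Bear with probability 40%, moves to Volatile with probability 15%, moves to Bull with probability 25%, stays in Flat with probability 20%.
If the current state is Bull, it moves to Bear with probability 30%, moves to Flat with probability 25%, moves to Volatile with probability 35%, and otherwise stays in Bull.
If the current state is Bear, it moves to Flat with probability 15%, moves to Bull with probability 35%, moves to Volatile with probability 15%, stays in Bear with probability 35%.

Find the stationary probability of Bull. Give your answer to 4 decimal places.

0.2651

Let the stationary distribution be π with π = πP and π_1 + π_2 + π_3 + π_4 = 1.
π_1 = 0.2·π_1 + 0.15·π_2 + 0.35·π_3 + 0.15·π_4
π_2 = 0.15·π_1 + 0.2·π_2 + 0.25·π_3 + 0.15·π_4
π_3 = 0.35·π_1 + 0.25·π_2 + 0.1·π_3 + 0.35·π_4
Solving with the normalization constraint gives π = (0.2137, 0.1858, 0.2651, 0.3353).
So the stationary probability of Bull is 0.2651.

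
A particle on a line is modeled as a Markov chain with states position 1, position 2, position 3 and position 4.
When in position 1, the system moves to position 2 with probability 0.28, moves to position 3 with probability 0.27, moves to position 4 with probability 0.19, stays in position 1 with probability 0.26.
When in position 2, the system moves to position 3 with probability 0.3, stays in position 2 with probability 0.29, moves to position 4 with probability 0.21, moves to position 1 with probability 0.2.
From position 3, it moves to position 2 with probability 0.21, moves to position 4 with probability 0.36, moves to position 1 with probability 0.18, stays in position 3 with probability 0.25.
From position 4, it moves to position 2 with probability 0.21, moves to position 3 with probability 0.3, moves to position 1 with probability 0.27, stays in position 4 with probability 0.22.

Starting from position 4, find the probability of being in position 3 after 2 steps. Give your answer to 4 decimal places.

0.2769

Propagate the distribution vector 2 steps from position 4.
After 0 steps: (0.0000, 0.0000, 0.0000, 1.0000)
After 1 step: (0.2700, 0.2100, 0.3000, 0.2200)
After 2 steps: (0.2256, 0.2457, 0.2769, 0.2518)
P(in position 3 after 2 steps) = 0.2769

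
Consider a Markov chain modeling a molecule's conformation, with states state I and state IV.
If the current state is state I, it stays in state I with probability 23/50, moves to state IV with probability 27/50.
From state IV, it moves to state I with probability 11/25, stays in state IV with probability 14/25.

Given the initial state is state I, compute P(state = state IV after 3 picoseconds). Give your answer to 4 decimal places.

0.5510

Propagate the distribution vector 3 picoseconds from state I.
After 0 picoseconds: (1.0000, 0.0000)
After 1 picosecond: (0.4600, 0.5400)
After 2 picoseconds: (0.4492, 0.5508)
After 3 picoseconds: (0.4490, 0.5510)
P(in state IV after 3 picoseconds) = 0.5510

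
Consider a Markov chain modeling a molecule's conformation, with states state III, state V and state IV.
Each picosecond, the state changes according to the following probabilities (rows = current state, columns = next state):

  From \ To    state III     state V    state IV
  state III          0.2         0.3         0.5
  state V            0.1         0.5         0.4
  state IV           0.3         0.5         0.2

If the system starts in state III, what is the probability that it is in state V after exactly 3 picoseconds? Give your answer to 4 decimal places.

Propagate the distribution vector 3 picoseconds from state III.
After 0 picoseconds: (1.0000, 0.0000, 0.0000)
After 1 picosecond: (0.2000, 0.3000, 0.5000)
After 2 picoseconds: (0.2200, 0.4600, 0.3200)
After 3 picoseconds: (0.1860, 0.4560, 0.3580)
P(in state V after 3 picoseconds) = 0.4560

0.4560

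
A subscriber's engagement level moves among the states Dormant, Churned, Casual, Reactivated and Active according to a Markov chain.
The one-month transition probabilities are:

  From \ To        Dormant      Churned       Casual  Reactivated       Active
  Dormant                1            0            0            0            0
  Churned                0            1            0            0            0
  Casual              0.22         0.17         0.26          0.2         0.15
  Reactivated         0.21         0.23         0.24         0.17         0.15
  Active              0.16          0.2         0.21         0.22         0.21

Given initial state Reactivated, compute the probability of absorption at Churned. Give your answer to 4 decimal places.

0.5077

Let h(s) be the probability of absorption at Churned starting from transient state s. Then h(Churned) = 1 and h(Dormant) = 0. By first-step analysis:
h(Casual) = 0.22·0 + 0.17·1 + 0.26·h(Casual) + 0.2·h(Reactivated) + 0.15·h(Active)
h(Reactivated) = 0.21·0 + 0.23·1 + 0.24·h(Casual) + 0.17·h(Reactivated) + 0.15·h(Active)
h(Active) = 0.16·0 + 0.2·1 + 0.21·h(Casual) + 0.22·h(Reactivated) + 0.21·h(Active)
Solving: h(Casual) = 0.4724, h(Reactivated) = 0.5077, h(Active) = 0.5201.
Starting from Reactivated, the probability is 0.5077.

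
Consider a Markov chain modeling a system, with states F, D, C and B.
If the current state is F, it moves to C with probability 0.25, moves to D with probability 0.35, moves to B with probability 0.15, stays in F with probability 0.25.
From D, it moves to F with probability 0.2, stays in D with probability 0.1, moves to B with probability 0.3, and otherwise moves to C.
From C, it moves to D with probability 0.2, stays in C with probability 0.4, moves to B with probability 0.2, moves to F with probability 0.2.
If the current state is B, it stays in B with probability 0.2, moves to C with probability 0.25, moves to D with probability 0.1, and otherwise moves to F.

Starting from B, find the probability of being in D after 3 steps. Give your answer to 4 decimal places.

Propagate the distribution vector 3 steps from B.
After 0 steps: (0.0000, 0.0000, 0.0000, 1.0000)
After 1 step: (0.4500, 0.1000, 0.2500, 0.2000)
After 2 steps: (0.2725, 0.2375, 0.3025, 0.1875)
After 3 steps: (0.2605, 0.1984, 0.3310, 0.2101)
P(in D after 3 steps) = 0.1984

0.1984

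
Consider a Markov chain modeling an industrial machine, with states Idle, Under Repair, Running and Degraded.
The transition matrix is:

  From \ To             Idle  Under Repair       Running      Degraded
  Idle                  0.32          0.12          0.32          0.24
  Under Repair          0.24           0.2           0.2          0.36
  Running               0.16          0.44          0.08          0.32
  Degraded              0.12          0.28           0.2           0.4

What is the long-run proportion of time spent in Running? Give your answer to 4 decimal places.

Let the stationary distribution be π with π = πP and π_1 + π_2 + π_3 + π_4 = 1.
π_1 = 0.32·π_1 + 0.24·π_2 + 0.16·π_3 + 0.12·π_4
π_2 = 0.12·π_1 + 0.2·π_2 + 0.44·π_3 + 0.28·π_4
π_3 = 0.32·π_1 + 0.2·π_2 + 0.08·π_3 + 0.2·π_4
Solving with the normalization constraint gives π = (0.1989, 0.2594, 0.1999, 0.3418).
So the stationary probability of Running is 0.1999.

0.1999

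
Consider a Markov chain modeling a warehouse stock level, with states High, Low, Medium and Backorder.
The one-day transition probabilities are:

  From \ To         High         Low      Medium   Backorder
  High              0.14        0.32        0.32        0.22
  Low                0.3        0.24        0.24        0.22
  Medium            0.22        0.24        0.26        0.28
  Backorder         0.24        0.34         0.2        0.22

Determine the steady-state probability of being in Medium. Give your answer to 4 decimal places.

Let the stationary distribution be π with π = πP and π_1 + π_2 + π_3 + π_4 = 1.
π_1 = 0.14·π_1 + 0.3·π_2 + 0.22·π_3 + 0.24·π_4
π_2 = 0.32·π_1 + 0.24·π_2 + 0.24·π_3 + 0.34·π_4
π_3 = 0.32·π_1 + 0.24·π_2 + 0.26·π_3 + 0.2·π_4
Solving with the normalization constraint gives π = (0.2289, 0.2818, 0.2540, 0.2352).
So the stationary probability of Medium is 0.2540.

0.2540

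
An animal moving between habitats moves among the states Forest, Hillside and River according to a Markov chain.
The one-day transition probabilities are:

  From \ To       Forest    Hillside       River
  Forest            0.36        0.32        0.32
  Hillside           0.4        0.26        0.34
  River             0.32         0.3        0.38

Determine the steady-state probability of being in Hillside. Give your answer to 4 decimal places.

Let the stationary distribution be π with π = πP and π_1 + π_2 + π_3 = 1.
π_1 = 0.36·π_1 + 0.4·π_2 + 0.32·π_3
π_2 = 0.32·π_1 + 0.26·π_2 + 0.3·π_3
Solving with the normalization constraint gives π = (0.3579, 0.2953, 0.3467).
So the stationary probability of Hillside is 0.2953.

0.2953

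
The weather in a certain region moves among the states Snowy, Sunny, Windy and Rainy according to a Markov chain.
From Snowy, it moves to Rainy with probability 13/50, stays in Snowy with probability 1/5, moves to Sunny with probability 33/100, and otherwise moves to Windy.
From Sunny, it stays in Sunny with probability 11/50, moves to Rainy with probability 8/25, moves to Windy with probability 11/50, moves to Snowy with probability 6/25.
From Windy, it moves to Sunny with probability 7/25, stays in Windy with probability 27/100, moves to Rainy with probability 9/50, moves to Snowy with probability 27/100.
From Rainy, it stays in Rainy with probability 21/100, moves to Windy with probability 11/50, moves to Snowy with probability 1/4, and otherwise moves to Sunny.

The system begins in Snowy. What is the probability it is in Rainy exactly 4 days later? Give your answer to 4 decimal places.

0.2465

Propagate the distribution vector 4 days from Snowy.
After 0 days: (1.0000, 0.0000, 0.0000, 0.0000)
After 1 day: (0.2000, 0.3300, 0.2100, 0.2600)
After 2 days: (0.2409, 0.2806, 0.2285, 0.2500)
After 3 days: (0.2397, 0.2852, 0.2290, 0.2461)
After 4 days: (0.2397, 0.2847, 0.2291, 0.2465)
P(in Rainy after 4 days) = 0.2465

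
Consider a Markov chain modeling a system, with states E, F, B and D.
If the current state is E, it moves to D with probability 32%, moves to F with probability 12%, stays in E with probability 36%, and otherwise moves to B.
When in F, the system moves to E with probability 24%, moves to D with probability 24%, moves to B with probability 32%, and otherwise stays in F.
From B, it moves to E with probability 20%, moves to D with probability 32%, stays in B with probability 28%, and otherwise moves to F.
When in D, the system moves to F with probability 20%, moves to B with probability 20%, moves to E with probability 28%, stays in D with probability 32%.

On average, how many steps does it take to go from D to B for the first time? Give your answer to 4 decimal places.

4.5218

Let t(s) be the expected number of steps to first reach B from state s, with t(B) = 0. Conditioning on the first step:
t(E) = 1 + 0.36·t(E) + 0.12·t(F) + 0.32·t(D)
t(F) = 1 + 0.24·t(E) + 0.2·t(F) + 0.24·t(D)
t(D) = 1 + 0.28·t(E) + 0.2·t(F) + 0.32·t(D)
Solving: t(E) = 4.5691, t(F) = 3.9773, t(D) = 4.5218.
Expected steps from D to B: 4.5218.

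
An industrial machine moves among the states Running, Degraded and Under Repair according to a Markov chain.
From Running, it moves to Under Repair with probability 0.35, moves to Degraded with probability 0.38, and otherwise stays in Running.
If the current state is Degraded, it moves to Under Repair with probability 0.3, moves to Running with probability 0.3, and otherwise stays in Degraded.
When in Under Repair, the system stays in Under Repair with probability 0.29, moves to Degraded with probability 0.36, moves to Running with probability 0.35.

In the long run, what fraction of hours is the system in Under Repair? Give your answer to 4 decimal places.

Let the stationary distribution be π with π = πP and π_1 + π_2 + π_3 = 1.
π_1 = 0.27·π_1 + 0.3·π_2 + 0.35·π_3
π_2 = 0.38·π_1 + 0.4·π_2 + 0.36·π_3
Solving with the normalization constraint gives π = (0.3064, 0.3814, 0.3122).
So the stationary probability of Under Repair is 0.3122.

0.3122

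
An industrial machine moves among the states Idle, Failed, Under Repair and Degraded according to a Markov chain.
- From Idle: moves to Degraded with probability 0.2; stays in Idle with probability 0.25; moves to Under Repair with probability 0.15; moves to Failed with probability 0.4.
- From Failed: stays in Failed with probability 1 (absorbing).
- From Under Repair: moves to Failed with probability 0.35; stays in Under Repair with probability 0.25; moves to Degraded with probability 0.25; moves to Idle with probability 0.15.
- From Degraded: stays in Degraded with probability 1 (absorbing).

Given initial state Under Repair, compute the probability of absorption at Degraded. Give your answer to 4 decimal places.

Let h(s) be the probability of absorption at Degraded starting from transient state s. Then h(Degraded) = 1 and h(Failed) = 0. By first-step analysis:
h(Idle) = 0.25·h(Idle) + 0.4·0 + 0.15·h(Under Repair) + 0.2·1
h(Under Repair) = 0.15·h(Idle) + 0.35·0 + 0.25·h(Under Repair) + 0.25·1
Solving: h(Idle) = 0.3472, h(Under Repair) = 0.4028.
Starting from Under Repair, the probability is 0.4028.

0.4028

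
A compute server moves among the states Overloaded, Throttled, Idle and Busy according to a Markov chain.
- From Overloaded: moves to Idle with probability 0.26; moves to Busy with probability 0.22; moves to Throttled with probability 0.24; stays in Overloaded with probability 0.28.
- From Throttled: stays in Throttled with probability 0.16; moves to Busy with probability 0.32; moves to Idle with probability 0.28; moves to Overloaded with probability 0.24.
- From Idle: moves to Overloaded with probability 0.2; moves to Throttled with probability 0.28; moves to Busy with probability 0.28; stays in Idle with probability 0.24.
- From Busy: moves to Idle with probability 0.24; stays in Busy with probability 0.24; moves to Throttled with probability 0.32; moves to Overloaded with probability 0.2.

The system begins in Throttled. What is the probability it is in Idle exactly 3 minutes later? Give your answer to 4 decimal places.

Propagate the distribution vector 3 minutes from Throttled.
After 0 minutes: (0.0000, 1.0000, 0.0000, 0.0000)
After 1 minute: (0.2400, 0.1600, 0.2800, 0.3200)
After 2 minutes: (0.2256, 0.2640, 0.2512, 0.2592)
After 3 minutes: (0.2286, 0.2497, 0.2551, 0.2667)
P(in Idle after 3 minutes) = 0.2551

0.2551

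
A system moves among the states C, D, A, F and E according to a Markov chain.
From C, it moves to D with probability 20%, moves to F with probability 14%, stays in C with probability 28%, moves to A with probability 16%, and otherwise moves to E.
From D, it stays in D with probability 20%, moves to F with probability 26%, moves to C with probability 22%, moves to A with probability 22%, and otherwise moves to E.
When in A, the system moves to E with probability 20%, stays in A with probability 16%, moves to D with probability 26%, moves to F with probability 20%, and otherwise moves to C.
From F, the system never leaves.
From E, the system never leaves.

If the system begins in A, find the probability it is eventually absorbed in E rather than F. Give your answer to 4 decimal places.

0.4732

Let h(s) be the probability of absorption at E starting from transient state s. Then h(E) = 1 and h(F) = 0. By first-step analysis:
h(C) = 0.28·h(C) + 0.2·h(D) + 0.16·h(A) + 0.14·0 + 0.22·1
h(D) = 0.22·h(C) + 0.2·h(D) + 0.22·h(A) + 0.26·0 + 0.1·1
h(A) = 0.18·h(C) + 0.26·h(D) + 0.16·h(A) + 0.2·0 + 0.2·1
Solving: h(C) = 0.5214, h(D) = 0.3985, h(A) = 0.4732.
Starting from A, the probability is 0.4732.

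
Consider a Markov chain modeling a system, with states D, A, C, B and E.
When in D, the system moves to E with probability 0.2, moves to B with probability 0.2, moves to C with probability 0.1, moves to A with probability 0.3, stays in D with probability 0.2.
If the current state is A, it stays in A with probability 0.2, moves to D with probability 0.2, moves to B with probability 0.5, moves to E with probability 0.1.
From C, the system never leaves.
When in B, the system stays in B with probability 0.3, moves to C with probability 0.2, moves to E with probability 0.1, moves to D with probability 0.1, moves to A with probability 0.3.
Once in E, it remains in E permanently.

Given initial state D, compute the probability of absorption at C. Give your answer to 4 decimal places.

Let h(s) be the probability of absorption at C starting from transient state s. Then h(C) = 1 and h(E) = 0. By first-step analysis:
h(D) = 0.2·h(D) + 0.3·h(A) + 0.1·1 + 0.2·h(B) + 0.2·0
h(A) = 0.2·h(D) + 0.2·h(A) + 0.5·h(B) + 0.1·0
h(B) = 0.1·h(D) + 0.3·h(A) + 0.2·1 + 0.3·h(B) + 0.1·0
Solving: h(D) = 0.4239, h(A) = 0.4403, h(B) = 0.5350.
Starting from D, the probability is 0.4239.

0.4239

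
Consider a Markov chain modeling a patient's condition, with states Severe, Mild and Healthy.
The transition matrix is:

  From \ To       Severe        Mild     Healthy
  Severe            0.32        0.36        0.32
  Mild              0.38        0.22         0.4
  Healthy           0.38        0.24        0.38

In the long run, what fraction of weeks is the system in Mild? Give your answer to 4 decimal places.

Let the stationary distribution be π with π = πP and π_1 + π_2 + π_3 = 1.
π_1 = 0.32·π_1 + 0.38·π_2 + 0.38·π_3
π_2 = 0.36·π_1 + 0.22·π_2 + 0.24·π_3
Solving with the normalization constraint gives π = (0.3585, 0.2775, 0.3640).
So the stationary probability of Mild is 0.2775.

0.2775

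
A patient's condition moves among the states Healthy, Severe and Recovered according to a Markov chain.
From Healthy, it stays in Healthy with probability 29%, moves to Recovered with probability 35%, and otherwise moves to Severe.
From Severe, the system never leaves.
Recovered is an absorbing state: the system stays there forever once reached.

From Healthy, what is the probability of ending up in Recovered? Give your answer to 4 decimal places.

Let h(s) be the probability of absorption at Recovered starting from transient state s. Then h(Recovered) = 1 and h(Severe) = 0. By first-step analysis:
h(Healthy) = 0.29·h(Healthy) + 0.36·0 + 0.35·1
Solving: h(Healthy) = 0.4930.
Starting from Healthy, the probability is 0.4930.

0.4930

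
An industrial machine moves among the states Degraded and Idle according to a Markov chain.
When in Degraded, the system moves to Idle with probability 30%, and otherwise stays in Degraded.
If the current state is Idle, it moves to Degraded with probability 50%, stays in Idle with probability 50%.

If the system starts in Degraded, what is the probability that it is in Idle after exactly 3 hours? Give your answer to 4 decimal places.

0.3720

Propagate the distribution vector 3 hours from Degraded.
After 0 hours: (1.0000, 0.0000)
After 1 hour: (0.7000, 0.3000)
After 2 hours: (0.6400, 0.3600)
After 3 hours: (0.6280, 0.3720)
P(in Idle after 3 hours) = 0.3720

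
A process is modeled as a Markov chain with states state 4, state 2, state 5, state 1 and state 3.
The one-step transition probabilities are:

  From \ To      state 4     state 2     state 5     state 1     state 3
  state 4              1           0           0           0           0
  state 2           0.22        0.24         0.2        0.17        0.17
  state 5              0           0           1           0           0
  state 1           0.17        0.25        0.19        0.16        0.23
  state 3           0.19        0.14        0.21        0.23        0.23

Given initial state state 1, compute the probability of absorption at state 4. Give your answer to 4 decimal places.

0.4856

Let h(s) be the probability of absorption at state 4 starting from transient state s. Then h(state 4) = 1 and h(state 5) = 0. By first-step analysis:
h(state 2) = 0.22·1 + 0.24·h(state 2) + 0.2·0 + 0.17·h(state 1) + 0.17·h(state 3)
h(state 1) = 0.17·1 + 0.25·h(state 2) + 0.19·0 + 0.16·h(state 1) + 0.23·h(state 3)
h(state 3) = 0.19·1 + 0.14·h(state 2) + 0.21·0 + 0.23·h(state 1) + 0.23·h(state 3)
Solving: h(state 2) = 0.5063, h(state 1) = 0.4856, h(state 3) = 0.4838.
Starting from state 1, the probability is 0.4856.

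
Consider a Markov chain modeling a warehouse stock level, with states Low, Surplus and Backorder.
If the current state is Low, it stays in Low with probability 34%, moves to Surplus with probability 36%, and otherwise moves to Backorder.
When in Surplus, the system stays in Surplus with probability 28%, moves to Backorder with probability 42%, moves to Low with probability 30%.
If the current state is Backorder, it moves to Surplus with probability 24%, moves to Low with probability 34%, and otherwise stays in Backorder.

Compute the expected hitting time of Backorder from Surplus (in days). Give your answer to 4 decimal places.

2.6144

Let t(s) be the expected number of days to first reach Backorder from state s, with t(Backorder) = 0. Conditioning on the first day:
t(Low) = 1 + 0.34·t(Low) + 0.36·t(Surplus)
t(Surplus) = 1 + 0.3·t(Low) + 0.28·t(Surplus)
Solving: t(Low) = 2.9412, t(Surplus) = 2.6144.
Expected days from Surplus to Backorder: 2.6144.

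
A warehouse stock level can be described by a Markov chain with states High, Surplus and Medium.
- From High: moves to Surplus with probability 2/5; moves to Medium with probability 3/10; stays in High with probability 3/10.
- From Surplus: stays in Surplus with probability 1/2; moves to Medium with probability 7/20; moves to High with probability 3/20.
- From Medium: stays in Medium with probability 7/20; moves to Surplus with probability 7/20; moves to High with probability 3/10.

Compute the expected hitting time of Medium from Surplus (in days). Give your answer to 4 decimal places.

2.9310

Let t(s) be the expected number of days to first reach Medium from state s, with t(Medium) = 0. Conditioning on the first day:
t(High) = 1 + 0.3·t(High) + 0.4·t(Surplus)
t(Surplus) = 1 + 0.15·t(High) + 0.5·t(Surplus)
Solving: t(High) = 3.1034, t(Surplus) = 2.9310.
Expected days from Surplus to Medium: 2.9310.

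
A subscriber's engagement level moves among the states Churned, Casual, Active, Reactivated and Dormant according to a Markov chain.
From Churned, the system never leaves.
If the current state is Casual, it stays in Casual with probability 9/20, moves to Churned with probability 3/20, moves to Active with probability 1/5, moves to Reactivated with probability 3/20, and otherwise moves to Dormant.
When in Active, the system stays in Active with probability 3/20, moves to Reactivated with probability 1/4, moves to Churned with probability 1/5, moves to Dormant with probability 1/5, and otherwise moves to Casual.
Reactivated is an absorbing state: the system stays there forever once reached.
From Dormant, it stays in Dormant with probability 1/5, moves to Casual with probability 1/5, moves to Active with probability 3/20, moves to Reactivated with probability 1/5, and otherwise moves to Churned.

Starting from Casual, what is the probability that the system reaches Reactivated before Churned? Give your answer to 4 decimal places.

0.5069

Let h(s) be the probability of absorption at Reactivated starting from transient state s. Then h(Reactivated) = 1 and h(Churned) = 0. By first-step analysis:
h(Casual) = 0.15·0 + 0.45·h(Casual) + 0.2·h(Active) + 0.15·1 + 0.05·h(Dormant)
h(Active) = 0.2·0 + 0.2·h(Casual) + 0.15·h(Active) + 0.25·1 + 0.2·h(Dormant)
h(Dormant) = 0.25·0 + 0.2·h(Casual) + 0.15·h(Active) + 0.2·1 + 0.2·h(Dormant)
Solving: h(Casual) = 0.5069, h(Active) = 0.5252, h(Dormant) = 0.4752.
Starting from Casual, the probability is 0.5069.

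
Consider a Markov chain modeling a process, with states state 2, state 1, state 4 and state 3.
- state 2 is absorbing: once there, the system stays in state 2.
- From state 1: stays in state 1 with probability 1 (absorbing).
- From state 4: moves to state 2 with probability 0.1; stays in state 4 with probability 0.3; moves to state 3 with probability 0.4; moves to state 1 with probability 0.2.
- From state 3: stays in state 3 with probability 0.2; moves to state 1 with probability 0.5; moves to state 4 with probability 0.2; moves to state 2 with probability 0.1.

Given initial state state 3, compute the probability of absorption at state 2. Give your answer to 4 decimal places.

0.1875

Let h(s) be the probability of absorption at state 2 starting from transient state s. Then h(state 2) = 1 and h(state 1) = 0. By first-step analysis:
h(state 4) = 0.1·1 + 0.2·0 + 0.3·h(state 4) + 0.4·h(state 3)
h(state 3) = 0.1·1 + 0.5·0 + 0.2·h(state 4) + 0.2·h(state 3)
Solving: h(state 4) = 0.2500, h(state 3) = 0.1875.
Starting from state 3, the probability is 0.1875.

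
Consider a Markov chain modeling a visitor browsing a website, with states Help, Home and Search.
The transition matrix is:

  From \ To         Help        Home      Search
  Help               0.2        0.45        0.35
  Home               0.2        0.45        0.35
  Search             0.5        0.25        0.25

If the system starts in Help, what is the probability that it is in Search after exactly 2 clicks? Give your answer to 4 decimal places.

Sum over the intermediate state after 1 click:
P = P(Help→Help)·P(Help→Search) + P(Help→Home)·P(Home→Search) + P(Help→Search)·P(Search→Search)
  = 0.2×0.35 + 0.45×0.35 + 0.35×0.25
  = 0.0700 + 0.1575 + 0.0875 = 0.3150

0.3150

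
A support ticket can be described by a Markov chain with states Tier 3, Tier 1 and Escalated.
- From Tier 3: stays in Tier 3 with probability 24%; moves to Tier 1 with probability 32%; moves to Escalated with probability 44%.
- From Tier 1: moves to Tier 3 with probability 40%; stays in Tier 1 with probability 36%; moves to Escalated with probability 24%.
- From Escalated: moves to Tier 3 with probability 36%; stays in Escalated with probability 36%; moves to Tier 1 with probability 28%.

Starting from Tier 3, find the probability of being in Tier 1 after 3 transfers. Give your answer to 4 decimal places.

Propagate the distribution vector 3 transfers from Tier 3.
After 0 transfers: (1.0000, 0.0000, 0.0000)
After 1 transfer: (0.2400, 0.3200, 0.4400)
After 2 transfers: (0.3440, 0.3152, 0.3408)
After 3 transfers: (0.3313, 0.3190, 0.3497)
P(in Tier 1 after 3 transfers) = 0.3190

0.3190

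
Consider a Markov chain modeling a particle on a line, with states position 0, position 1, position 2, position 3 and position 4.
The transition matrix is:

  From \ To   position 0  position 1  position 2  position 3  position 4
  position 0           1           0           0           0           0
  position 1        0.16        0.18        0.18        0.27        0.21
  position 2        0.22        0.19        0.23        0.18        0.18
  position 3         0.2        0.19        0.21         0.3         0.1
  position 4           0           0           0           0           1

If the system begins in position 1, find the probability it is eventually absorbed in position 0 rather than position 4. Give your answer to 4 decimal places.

0.5095

Let h(s) be the probability of absorption at position 0 starting from transient state s. Then h(position 0) = 1 and h(position 4) = 0. By first-step analysis:
h(position 1) = 0.16·1 + 0.18·h(position 1) + 0.18·h(position 2) + 0.27·h(position 3) + 0.21·0
h(position 2) = 0.22·1 + 0.19·h(position 1) + 0.23·h(position 2) + 0.18·h(position 3) + 0.18·0
h(position 3) = 0.2·1 + 0.19·h(position 1) + 0.21·h(position 2) + 0.3·h(position 3) + 0.1·0
Solving: h(position 1) = 0.5095, h(position 2) = 0.5491, h(position 3) = 0.5887.
Starting from position 1, the probability is 0.5095.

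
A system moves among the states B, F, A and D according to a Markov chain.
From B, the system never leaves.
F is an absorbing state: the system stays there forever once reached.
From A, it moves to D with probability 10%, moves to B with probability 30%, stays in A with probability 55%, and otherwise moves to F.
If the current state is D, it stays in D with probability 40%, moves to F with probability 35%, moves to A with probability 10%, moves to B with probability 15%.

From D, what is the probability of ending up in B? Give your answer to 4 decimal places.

0.3750

Let h(s) be the probability of absorption at B starting from transient state s. Then h(B) = 1 and h(F) = 0. By first-step analysis:
h(A) = 0.3·1 + 0.05·0 + 0.55·h(A) + 0.1·h(D)
h(D) = 0.15·1 + 0.35·0 + 0.1·h(A) + 0.4·h(D)
Solving: h(A) = 0.7500, h(D) = 0.3750.
Starting from D, the probability is 0.3750.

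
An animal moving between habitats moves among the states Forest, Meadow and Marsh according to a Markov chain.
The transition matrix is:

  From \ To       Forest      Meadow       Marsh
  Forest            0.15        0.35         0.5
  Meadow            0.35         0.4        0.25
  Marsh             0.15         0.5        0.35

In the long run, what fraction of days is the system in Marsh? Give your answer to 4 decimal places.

0.3429

Let the stationary distribution be π with π = πP and π_1 + π_2 + π_3 = 1.
π_1 = 0.15·π_1 + 0.35·π_2 + 0.15·π_3
π_2 = 0.35·π_1 + 0.4·π_2 + 0.5·π_3
Solving with the normalization constraint gives π = (0.2345, 0.4226, 0.3429).
So the stationary probability of Marsh is 0.3429.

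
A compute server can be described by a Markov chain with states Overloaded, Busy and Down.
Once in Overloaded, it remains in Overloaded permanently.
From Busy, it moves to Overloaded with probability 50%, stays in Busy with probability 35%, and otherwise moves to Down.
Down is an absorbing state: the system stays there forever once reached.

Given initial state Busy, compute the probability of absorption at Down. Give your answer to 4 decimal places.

Let h(s) be the probability of absorption at Down starting from transient state s. Then h(Down) = 1 and h(Overloaded) = 0. By first-step analysis:
h(Busy) = 0.5·0 + 0.35·h(Busy) + 0.15·1
Solving: h(Busy) = 0.2308.
Starting from Busy, the probability is 0.2308.

0.2308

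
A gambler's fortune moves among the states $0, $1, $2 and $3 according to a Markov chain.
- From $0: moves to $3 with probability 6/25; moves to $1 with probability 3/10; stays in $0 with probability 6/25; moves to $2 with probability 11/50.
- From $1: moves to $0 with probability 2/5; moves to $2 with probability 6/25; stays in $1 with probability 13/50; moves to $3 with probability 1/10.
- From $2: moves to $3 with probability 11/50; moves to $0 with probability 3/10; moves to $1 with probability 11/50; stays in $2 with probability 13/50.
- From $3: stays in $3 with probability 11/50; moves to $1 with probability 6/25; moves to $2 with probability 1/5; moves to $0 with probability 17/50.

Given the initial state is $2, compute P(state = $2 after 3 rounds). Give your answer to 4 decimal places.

Propagate the distribution vector 3 rounds from $2.
After 0 rounds: (0.0000, 0.0000, 1.0000, 0.0000)
After 1 round: (0.3000, 0.2200, 0.2600, 0.2200)
After 2 rounds: (0.3128, 0.2572, 0.2304, 0.1996)
After 3 rounds: (0.3149, 0.2593, 0.2304, 0.1954)
P(in $2 after 3 rounds) = 0.2304

0.2304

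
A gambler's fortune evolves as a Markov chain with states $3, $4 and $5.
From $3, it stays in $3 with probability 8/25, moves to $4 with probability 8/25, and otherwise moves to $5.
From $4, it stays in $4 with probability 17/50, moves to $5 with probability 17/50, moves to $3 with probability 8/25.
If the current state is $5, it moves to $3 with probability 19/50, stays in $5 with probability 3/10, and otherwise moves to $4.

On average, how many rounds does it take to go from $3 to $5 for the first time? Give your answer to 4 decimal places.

Let t(s) be the expected number of rounds to first reach $5 from state s, with t($5) = 0. Conditioning on the first round:
t($3) = 1 + 0.32·t($3) + 0.32·t($4)
t($4) = 1 + 0.32·t($3) + 0.34·t($4)
Solving: t($3) = 2.8291, t($4) = 2.8868.
Expected rounds from $3 to $5: 2.8291.

2.8291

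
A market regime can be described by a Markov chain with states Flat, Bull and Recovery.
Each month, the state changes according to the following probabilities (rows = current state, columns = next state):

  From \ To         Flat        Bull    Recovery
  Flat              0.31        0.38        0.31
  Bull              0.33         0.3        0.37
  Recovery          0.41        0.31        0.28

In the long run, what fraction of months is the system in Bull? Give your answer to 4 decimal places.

Let the stationary distribution be π with π = πP and π_1 + π_2 + π_3 = 1.
π_1 = 0.31·π_1 + 0.33·π_2 + 0.41·π_3
π_2 = 0.38·π_1 + 0.3·π_2 + 0.31·π_3
Solving with the normalization constraint gives π = (0.3486, 0.3311, 0.3203).
So the stationary probability of Bull is 0.3311.

0.3311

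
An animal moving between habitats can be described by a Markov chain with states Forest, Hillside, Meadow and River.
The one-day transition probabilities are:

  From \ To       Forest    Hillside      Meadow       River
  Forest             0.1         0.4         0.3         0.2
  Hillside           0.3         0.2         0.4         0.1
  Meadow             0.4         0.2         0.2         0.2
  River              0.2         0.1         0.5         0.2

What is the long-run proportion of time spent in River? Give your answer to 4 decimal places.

0.1765

Let the stationary distribution be π with π = πP and π_1 + π_2 + π_3 + π_4 = 1.
π_1 = 0.1·π_1 + 0.3·π_2 + 0.4·π_3 + 0.2·π_4
π_2 = 0.4·π_1 + 0.2·π_2 + 0.2·π_3 + 0.1·π_4
π_3 = 0.3·π_1 + 0.4·π_2 + 0.2·π_3 + 0.5·π_4
Solving with the normalization constraint gives π = (0.2625, 0.2348, 0.3262, 0.1765).
So the stationary probability of River is 0.1765.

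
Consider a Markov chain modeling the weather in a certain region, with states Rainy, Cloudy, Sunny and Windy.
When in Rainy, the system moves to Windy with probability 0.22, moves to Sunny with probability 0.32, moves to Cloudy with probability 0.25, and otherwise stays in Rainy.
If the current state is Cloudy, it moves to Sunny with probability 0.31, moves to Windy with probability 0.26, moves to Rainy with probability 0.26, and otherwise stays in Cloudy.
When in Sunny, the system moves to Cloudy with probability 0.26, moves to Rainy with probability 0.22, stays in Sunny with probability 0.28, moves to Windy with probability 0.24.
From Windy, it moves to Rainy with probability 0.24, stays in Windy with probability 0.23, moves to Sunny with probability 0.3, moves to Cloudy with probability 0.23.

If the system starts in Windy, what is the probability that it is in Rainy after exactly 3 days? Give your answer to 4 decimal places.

0.2316

Propagate the distribution vector 3 days from Windy.
After 0 days: (0.0000, 0.0000, 0.0000, 1.0000)
After 1 day: (0.2400, 0.2300, 0.3000, 0.2300)
After 2 days: (0.2314, 0.2300, 0.3011, 0.2375)
After 3 days: (0.2316, 0.2299, 0.3009, 0.2376)
P(in Rainy after 3 days) = 0.2316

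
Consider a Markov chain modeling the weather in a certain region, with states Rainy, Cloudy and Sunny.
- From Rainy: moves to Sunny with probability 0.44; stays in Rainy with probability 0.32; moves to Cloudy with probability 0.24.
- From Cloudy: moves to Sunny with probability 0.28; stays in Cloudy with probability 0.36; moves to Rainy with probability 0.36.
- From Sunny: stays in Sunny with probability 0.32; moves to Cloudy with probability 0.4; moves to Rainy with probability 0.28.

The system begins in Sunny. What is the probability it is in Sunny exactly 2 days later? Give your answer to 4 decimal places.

Sum over the intermediate state after 1 day:
P = P(Sunny→Rainy)·P(Rainy→Sunny) + P(Sunny→Cloudy)·P(Cloudy→Sunny) + P(Sunny→Sunny)·P(Sunny→Sunny)
  = 0.28×0.44 + 0.4×0.28 + 0.32×0.32
  = 0.1232 + 0.1120 + 0.1024 = 0.3376

0.3376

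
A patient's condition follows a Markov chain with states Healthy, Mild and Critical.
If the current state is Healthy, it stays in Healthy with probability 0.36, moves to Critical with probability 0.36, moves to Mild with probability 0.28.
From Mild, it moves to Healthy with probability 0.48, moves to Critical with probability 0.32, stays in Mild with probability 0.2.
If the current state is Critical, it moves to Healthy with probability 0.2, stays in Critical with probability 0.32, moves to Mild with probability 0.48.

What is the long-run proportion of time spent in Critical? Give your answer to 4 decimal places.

0.3338

Let the stationary distribution be π with π = πP and π_1 + π_2 + π_3 = 1.
π_1 = 0.36·π_1 + 0.48·π_2 + 0.2·π_3
π_2 = 0.28·π_1 + 0.2·π_2 + 0.48·π_3
Solving with the normalization constraint gives π = (0.3451, 0.3211, 0.3338).
So the stationary probability of Critical is 0.3338.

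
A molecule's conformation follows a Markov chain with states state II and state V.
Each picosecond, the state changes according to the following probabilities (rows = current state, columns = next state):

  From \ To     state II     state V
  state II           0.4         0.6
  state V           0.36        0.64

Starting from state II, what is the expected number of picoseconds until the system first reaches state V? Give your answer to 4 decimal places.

1.6667

Let t(s) be the expected number of picoseconds to first reach state V from state s, with t(state V) = 0. Conditioning on the first picosecond:
t(state II) = 1 + 0.4·t(state II)
Solving: t(state II) = 1.6667.
Expected picoseconds from state II to state V: 1.6667.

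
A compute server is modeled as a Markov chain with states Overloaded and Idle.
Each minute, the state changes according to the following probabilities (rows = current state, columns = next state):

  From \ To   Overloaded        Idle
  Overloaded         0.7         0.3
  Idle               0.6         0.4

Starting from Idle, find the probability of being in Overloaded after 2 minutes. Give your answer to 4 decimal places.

Sum over the intermediate state after 1 minute:
P = P(Idle→Overloaded)·P(Overloaded→Overloaded) + P(Idle→Idle)·P(Idle→Overloaded)
  = 0.6×0.7 + 0.4×0.6
  = 0.4200 + 0.2400 = 0.6600

0.6600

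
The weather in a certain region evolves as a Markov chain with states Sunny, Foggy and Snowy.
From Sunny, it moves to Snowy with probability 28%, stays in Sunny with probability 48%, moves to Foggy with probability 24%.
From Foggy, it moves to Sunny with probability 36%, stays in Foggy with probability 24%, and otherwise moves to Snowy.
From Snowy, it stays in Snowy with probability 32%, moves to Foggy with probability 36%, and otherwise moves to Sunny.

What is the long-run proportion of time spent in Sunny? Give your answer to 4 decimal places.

Let the stationary distribution be π with π = πP and π_1 + π_2 + π_3 = 1.
π_1 = 0.48·π_1 + 0.36·π_2 + 0.32·π_3
π_2 = 0.24·π_1 + 0.24·π_2 + 0.36·π_3
Solving with the normalization constraint gives π = (0.3942, 0.2792, 0.3266).
So the stationary probability of Sunny is 0.3942.

0.3942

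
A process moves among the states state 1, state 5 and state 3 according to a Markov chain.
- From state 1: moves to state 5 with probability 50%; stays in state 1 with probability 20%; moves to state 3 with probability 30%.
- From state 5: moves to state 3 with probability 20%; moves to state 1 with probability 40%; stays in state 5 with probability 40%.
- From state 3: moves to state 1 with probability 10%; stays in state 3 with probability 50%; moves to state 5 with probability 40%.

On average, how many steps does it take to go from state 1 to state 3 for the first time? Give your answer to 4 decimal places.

3.9286

Let t(s) be the expected number of steps to first reach state 3 from state s, with t(state 3) = 0. Conditioning on the first step:
t(state 1) = 1 + 0.2·t(state 1) + 0.5·t(state 5)
t(state 5) = 1 + 0.4·t(state 1) + 0.4·t(state 5)
Solving: t(state 1) = 3.9286, t(state 5) = 4.2857.
Expected steps from state 1 to state 3: 3.9286.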